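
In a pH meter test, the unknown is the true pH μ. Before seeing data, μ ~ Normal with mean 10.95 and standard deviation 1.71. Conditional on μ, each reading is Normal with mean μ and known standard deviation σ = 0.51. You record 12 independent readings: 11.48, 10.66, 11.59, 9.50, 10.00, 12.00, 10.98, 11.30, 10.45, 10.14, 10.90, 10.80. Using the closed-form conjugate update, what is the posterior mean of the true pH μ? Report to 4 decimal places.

10.8176

For Normal data with known variance σ², a Normal(μ₀, σ₀²) prior on μ is conjugate. Posterior precision = 1/σ₀² + n/σ²; posterior mean is the precision-weighted average of μ₀ and x̄.
Σxᵢ = 11.48 + 10.66 + 11.59 + 9.50 + 10.00 + 12.00 + 10.98 + 11.30 + 10.45 + 10.14 + 10.90 + 10.80 = 129.8, so n·x̄ = 129.8.
σ₀² = 1.71² = 2.9241, σ² = 0.51² = 0.2601; σ² + n·σ₀² = 0.2601 + 12·2.9241 = 35.3493.
Posterior mean = (μ₀/σ₀² + n·x̄/σ²)/(1/σ₀² + n/σ²) = (σ²·μ₀ + σ₀²·n·x̄)/(σ² + n·σ₀²) = (0.2601·10.95 + 2.9241·129.8)/35.3493 = 382.396275/35.3493 = 10.8176.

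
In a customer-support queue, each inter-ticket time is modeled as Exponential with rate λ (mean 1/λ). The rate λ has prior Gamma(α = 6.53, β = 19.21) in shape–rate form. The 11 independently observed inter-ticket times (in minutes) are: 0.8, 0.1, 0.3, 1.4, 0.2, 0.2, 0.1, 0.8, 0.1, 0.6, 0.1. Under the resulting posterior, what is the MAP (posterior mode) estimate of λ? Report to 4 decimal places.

0.6913

With a Gamma(shape α, rate β) prior on the exponential rate λ, the posterior after n observations with total T = Σxᵢ is Gamma(α+n, β+T).
Sum of observations T = 4.7 minutes; n = 11.
Posterior: Gamma(6.53+11, 19.21+4.7) = Gamma(17.53, 23.91).
Mode = (α−1)/β = 0.6913.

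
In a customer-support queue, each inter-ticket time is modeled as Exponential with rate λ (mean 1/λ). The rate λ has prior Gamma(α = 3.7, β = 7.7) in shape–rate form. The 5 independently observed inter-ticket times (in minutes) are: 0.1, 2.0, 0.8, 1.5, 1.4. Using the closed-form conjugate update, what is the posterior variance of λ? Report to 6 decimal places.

0.047737

With a Gamma(shape α, rate β) prior on the exponential rate λ, the posterior after n observations with total T = Σxᵢ is Gamma(α+n, β+T).
Sum of observations T = 5.8 minutes; n = 5.
Posterior: Gamma(3.7+5, 7.7+5.8) = Gamma(8.7, 13.5).
Var = α/β² = 0.047737.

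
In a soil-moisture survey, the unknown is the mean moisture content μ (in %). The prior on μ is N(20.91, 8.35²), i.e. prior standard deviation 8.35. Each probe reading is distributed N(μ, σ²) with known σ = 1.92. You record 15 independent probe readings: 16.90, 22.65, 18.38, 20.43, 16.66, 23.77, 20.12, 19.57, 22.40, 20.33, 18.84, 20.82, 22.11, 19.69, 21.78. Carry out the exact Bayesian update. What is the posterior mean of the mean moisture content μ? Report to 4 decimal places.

20.2988

For Normal data with known variance σ², a Normal(μ₀, σ₀²) prior on μ is conjugate. Posterior precision = 1/σ₀² + n/σ²; posterior mean is the precision-weighted average of μ₀ and x̄.
Σxᵢ = 16.90 + 22.65 + 18.38 + 20.43 + 16.66 + 23.77 + 20.12 + 19.57 + 22.40 + 20.33 + 18.84 + 20.82 + 22.11 + 19.69 + 21.78 = 304.45, so n·x̄ = 304.45.
σ₀² = 8.35² = 69.7225, σ² = 1.92² = 3.6864; σ² + n·σ₀² = 3.6864 + 15·69.7225 = 1049.5239.
Posterior mean = (μ₀/σ₀² + n·x̄/σ²)/(1/σ₀² + n/σ²) = (σ²·μ₀ + σ₀²·n·x̄)/(σ² + n·σ₀²) = (3.6864·20.91 + 69.7225·304.45)/1049.5239 = 21304.097749/1049.5239 = 20.2988.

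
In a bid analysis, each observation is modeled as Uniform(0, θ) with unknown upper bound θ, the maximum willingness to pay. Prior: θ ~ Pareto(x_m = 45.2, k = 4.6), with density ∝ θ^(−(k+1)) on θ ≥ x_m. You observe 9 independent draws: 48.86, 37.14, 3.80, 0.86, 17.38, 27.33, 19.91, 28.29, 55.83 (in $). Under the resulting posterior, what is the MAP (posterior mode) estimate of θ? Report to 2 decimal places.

55.83

A Pareto(scale x_m, shape k) prior on the upper bound θ of Uniform(0, θ) is conjugate: posterior is Pareto(max(x_m, max xᵢ), k + n).
Sample maximum = 55.83; prior scale x_m = 45.2 → posterior scale = max = 55.83.
Posterior shape = 4.6 + 9 = 13.6.
The Pareto density is decreasing on [x_m, ∞), so the mode is x_m = 55.83.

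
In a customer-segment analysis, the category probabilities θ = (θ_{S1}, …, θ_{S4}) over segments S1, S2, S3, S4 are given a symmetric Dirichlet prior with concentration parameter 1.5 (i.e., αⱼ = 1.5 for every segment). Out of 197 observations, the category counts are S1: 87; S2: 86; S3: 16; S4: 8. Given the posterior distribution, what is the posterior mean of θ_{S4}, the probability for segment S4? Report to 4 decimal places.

The Dirichlet prior is conjugate to the Multinomial likelihood: each posterior αⱼ = prior αⱼ + observed count nⱼ.
Posterior concentration: (88.5, 87.5, 17.5, 9.5), total = 203.0.
E[θ_{S4}|data] = α_{S4}/Σα = 9.5/203.0 = 0.0468.

0.0468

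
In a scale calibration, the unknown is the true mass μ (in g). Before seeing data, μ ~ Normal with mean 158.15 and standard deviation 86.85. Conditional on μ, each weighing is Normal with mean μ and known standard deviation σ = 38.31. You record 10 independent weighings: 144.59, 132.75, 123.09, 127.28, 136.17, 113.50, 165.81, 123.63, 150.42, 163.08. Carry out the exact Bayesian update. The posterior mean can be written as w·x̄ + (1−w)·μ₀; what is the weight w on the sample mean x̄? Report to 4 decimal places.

For Normal data with known variance σ², a Normal(μ₀, σ₀²) prior on μ is conjugate. Posterior precision = 1/σ₀² + n/σ²; posterior mean is the precision-weighted average of μ₀ and x̄.
σ₀² = 86.85² = 7542.9225, σ² = 38.31² = 1467.6561. Prior precision 1/σ₀² = 1/7542.9225; data precision n/σ² = 10/1467.6561.
w = (n/σ²)/(1/σ₀² + n/σ²) = n·σ₀²/(σ² + n·σ₀²) = 10·7542.9225/(1467.6561 + 10·7542.9225) = 75429.225/76896.8811 = 0.9809.

0.9809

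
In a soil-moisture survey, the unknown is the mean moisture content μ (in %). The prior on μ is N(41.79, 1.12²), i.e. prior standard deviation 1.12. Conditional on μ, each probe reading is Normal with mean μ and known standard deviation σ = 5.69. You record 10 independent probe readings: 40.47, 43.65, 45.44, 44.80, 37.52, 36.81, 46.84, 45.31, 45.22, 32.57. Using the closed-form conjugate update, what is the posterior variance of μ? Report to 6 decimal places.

For Normal data with known variance σ², a Normal(μ₀, σ₀²) prior on μ is conjugate. Posterior precision = 1/σ₀² + n/σ²; posterior mean is the precision-weighted average of μ₀ and x̄.
σ₀² = 1.12² = 1.2544, σ² = 5.69² = 32.3761; σ² + n·σ₀² = 32.3761 + 10·1.2544 = 44.9201.
Posterior precision = 1/σ₀² + n/σ² = 1/1.2544 + 10/32.3761 = (σ² + n·σ₀²)/(σ₀²σ²) = 44.9201/(1.2544·32.3761); posterior variance σₙ² = σ₀²σ²/(σ² + n·σ₀²) = 1.2544·32.3761/44.9201 = 0.904107.

0.904107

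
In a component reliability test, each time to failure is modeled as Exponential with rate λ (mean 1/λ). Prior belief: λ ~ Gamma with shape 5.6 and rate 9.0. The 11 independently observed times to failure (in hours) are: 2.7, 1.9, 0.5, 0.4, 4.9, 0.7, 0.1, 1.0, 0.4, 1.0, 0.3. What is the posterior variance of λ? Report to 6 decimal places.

With a Gamma(shape α, rate β) prior on the exponential rate λ, the posterior after n observations with total T = Σxᵢ is Gamma(α+n, β+T).
Sum of observations T = 13.9 hours; n = 11.
Posterior: Gamma(5.6+11, 9.0+13.9) = Gamma(16.6, 22.9).
Var = α/β² = 0.031655.

0.031655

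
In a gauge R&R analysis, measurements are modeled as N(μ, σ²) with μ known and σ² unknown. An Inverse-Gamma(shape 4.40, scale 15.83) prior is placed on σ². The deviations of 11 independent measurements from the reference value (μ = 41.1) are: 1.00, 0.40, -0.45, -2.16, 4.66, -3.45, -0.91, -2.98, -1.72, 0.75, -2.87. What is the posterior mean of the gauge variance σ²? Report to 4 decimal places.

5.2119

With known mean μ and an Inverse-Gamma(α, β) prior on σ², the Normal likelihood is conjugate: posterior is Inv-Gamma(α + n/2, β + Σ(xᵢ−μ)²/2).
Σ(xᵢ−μ)² = (1.00)² + (0.40)² + (-0.45)² + (-2.16)² + (4.66)² + (-3.45)² + (-0.91)² + (-2.98)² + (-1.72)² + (0.75)² + (-2.87)² = 61.1125.
Posterior: Inv-Gamma(4.40 + 11/2, 15.83 + 61.1125/2) = Inv-Gamma(9.90, 46.38625).
E[σ²|data] = β/(α−1) = 46.38625/8.90 = 5.2119.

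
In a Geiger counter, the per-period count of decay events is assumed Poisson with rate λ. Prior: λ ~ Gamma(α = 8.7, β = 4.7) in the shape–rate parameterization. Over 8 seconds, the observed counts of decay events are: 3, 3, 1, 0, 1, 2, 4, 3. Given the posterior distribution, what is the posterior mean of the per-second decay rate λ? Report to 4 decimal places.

With a Gamma(shape α, rate β) prior, the Poisson likelihood is conjugate: the posterior is Gamma(α + ΣXᵢ, β + n).
Sum of counts S = 17 over n = 8 seconds.
Posterior: Gamma(α+S, β+n) = Gamma(8.7+17, 4.7+8) = Gamma(25.7, 12.7).
Posterior mean = α/β = 25.7/12.7 = 2.0236.

2.0236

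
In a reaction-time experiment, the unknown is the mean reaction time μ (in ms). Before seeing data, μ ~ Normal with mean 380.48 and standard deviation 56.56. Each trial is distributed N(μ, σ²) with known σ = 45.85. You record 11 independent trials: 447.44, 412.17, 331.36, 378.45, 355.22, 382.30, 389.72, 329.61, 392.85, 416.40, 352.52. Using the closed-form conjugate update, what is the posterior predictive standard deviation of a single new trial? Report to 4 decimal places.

For Normal data with known variance σ², a Normal(μ₀, σ₀²) prior on μ is conjugate. Posterior precision = 1/σ₀² + n/σ²; posterior mean is the precision-weighted average of μ₀ and x̄.
σ₀² = 56.56² = 3199.0336, σ² = 45.85² = 2102.2225; σ² + n·σ₀² = 2102.2225 + 11·3199.0336 = 37291.5921.
Posterior precision = 1/σ₀² + n/σ² = 1/3199.0336 + 11/2102.2225 = (σ² + n·σ₀²)/(σ₀²σ²) = 37291.5921/(3199.0336·2102.2225); posterior variance σₙ² = σ₀²σ²/(σ² + n·σ₀²) = 3199.0336·2102.2225/37291.5921 = 180.337712.
Predictive variance for one new observation = σₙ² + σ² = 3199.0336·2102.2225/37291.5921 + 2102.2225 = σ²·(σ₀² + 37291.5921)/37291.5921 = 2102.2225·40490.6257/37291.5921 = 2282.560212; SD = √(2102.2225·40490.6257/37291.5921) = 47.7761.

47.7761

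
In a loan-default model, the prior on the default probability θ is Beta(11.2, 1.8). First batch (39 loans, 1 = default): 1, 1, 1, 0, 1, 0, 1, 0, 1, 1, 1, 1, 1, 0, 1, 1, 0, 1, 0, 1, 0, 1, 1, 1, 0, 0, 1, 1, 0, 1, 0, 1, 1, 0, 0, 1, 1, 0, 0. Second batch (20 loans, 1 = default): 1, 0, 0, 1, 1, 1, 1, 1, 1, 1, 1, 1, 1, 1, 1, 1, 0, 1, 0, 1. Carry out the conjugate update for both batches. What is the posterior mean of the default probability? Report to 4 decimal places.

The Beta prior is conjugate to a Binomial/Bernoulli likelihood; the update adds successes to α and failures to β.
After batch 1: Beta(11.2+24, 1.8+15) = Beta(35.2, 16.8).
After batch 2: Beta(35.2+16, 16.8+4) = Beta(51.2, 20.8).
Posterior mean = α/(α+β) = 51.2/72.0 = 0.7111.

0.7111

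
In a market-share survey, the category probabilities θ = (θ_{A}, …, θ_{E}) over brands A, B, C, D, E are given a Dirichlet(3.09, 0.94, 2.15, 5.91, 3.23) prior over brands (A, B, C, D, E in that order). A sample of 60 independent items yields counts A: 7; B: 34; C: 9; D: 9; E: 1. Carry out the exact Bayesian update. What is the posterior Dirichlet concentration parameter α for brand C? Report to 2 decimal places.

11.15

The Dirichlet prior is conjugate to the Multinomial likelihood: each posterior αⱼ = prior αⱼ + observed count nⱼ.
Posterior concentration: (10.09, 34.94, 11.15, 14.91, 4.23), total = 75.32.
α_{C} = 2.15 + 9 = 11.15.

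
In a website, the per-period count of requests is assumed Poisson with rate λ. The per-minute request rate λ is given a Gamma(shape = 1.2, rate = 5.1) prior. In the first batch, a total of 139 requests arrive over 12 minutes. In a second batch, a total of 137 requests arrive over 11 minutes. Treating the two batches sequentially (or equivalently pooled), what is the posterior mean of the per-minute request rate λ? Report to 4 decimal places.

9.8648

With a Gamma(shape α, rate β) prior, the Poisson likelihood is conjugate: the posterior is Gamma(α + ΣXᵢ, β + n).
After batch 1: Gamma(α+S, β+n) = Gamma(1.2+139, 5.1+12) = Gamma(140.2, 17.1).
After batch 2: Gamma(α+S, β+n) = Gamma(140.2+137, 17.1+11) = Gamma(277.2, 28.1).
Posterior mean = α/β = 277.2/28.1 = 9.8648.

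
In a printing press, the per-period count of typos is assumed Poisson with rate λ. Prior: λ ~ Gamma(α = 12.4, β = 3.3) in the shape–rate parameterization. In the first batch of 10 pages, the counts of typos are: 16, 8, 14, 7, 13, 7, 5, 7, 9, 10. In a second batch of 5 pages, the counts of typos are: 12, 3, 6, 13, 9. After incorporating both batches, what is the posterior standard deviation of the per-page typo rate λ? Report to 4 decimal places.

With a Gamma(shape α, rate β) prior, the Poisson likelihood is conjugate: the posterior is Gamma(α + ΣXᵢ, β + n).
Batch 1: sum of counts S = 96 over n = 10 pages.
After batch 1: Gamma(α+S, β+n) = Gamma(12.4+96, 3.3+10) = Gamma(108.4, 13.3).
Batch 2: sum of counts S = 43 over n = 5 pages.
After batch 2: Gamma(α+S, β+n) = Gamma(108.4+43, 13.3+5) = Gamma(151.4, 18.3).
SD = √α/β = √151.4/18.3 = 0.6724.

0.6724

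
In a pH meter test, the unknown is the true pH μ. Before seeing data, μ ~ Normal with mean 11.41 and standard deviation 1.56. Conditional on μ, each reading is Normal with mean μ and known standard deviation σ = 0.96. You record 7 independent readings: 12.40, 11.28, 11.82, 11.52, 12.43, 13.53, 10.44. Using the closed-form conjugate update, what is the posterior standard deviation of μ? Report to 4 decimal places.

0.3534

For Normal data with known variance σ², a Normal(μ₀, σ₀²) prior on μ is conjugate. Posterior precision = 1/σ₀² + n/σ²; posterior mean is the precision-weighted average of μ₀ and x̄.
σ₀² = 1.56² = 2.4336, σ² = 0.96² = 0.9216; σ² + n·σ₀² = 0.9216 + 7·2.4336 = 17.9568.
Posterior precision = 1/σ₀² + n/σ² = 1/2.4336 + 7/0.9216 = (σ² + n·σ₀²)/(σ₀²σ²) = 17.9568/(2.4336·0.9216); posterior variance σₙ² = σ₀²σ²/(σ² + n·σ₀²) = 2.4336·0.9216/17.9568 = 0.124900.
Posterior SD = √σₙ² = √(2.4336·0.9216/17.9568) = 0.3534.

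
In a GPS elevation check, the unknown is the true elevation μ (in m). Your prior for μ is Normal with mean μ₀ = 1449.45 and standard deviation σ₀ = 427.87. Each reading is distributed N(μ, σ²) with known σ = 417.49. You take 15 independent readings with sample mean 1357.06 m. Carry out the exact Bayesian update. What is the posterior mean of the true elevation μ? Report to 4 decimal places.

1362.5741

For Normal data with known variance σ², a Normal(μ₀, σ₀²) prior on μ is conjugate. Posterior precision = 1/σ₀² + n/σ²; posterior mean is the precision-weighted average of μ₀ and x̄.
n·x̄ = 15·1357.06 = 20355.9.
σ₀² = 427.87² = 183072.7369, σ² = 417.49² = 174297.9001; σ² + n·σ₀² = 174297.9001 + 15·183072.7369 = 2920388.9536.
Posterior mean = (μ₀/σ₀² + n·x̄/σ²)/(1/σ₀² + n/σ²) = (σ²·μ₀ + σ₀²·n·x̄)/(σ² + n·σ₀²) = (174297.9001·1449.45 + 183072.7369·20355.9)/2920388.9536 = 3979246416.362655/2920388.9536 = 1362.5741.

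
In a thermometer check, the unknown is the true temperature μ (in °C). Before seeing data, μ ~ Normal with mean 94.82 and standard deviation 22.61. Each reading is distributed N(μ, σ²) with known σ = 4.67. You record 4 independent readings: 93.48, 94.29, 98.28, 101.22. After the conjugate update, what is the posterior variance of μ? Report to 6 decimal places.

For Normal data with known variance σ², a Normal(μ₀, σ₀²) prior on μ is conjugate. Posterior precision = 1/σ₀² + n/σ²; posterior mean is the precision-weighted average of μ₀ and x̄.
σ₀² = 22.61² = 511.2121, σ² = 4.67² = 21.8089; σ² + n·σ₀² = 21.8089 + 4·511.2121 = 2066.6573.
Posterior precision = 1/σ₀² + n/σ² = 1/511.2121 + 4/21.8089 = (σ² + n·σ₀²)/(σ₀²σ²) = 2066.6573/(511.2121·21.8089); posterior variance σₙ² = σ₀²σ²/(σ² + n·σ₀²) = 511.2121·21.8089/2066.6573 = 5.394689.

5.394689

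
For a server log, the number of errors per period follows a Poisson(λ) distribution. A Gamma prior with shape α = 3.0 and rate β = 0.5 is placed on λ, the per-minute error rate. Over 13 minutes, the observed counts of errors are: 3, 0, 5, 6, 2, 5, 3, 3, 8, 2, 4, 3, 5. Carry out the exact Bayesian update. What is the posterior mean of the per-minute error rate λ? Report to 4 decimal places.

With a Gamma(shape α, rate β) prior, the Poisson likelihood is conjugate: the posterior is Gamma(α + ΣXᵢ, β + n).
Sum of counts S = 49 over n = 13 minutes.
Posterior: Gamma(α+S, β+n) = Gamma(3.0+49, 0.5+13) = Gamma(52.0, 13.5).
Posterior mean = α/β = 52.0/13.5 = 3.8519.

3.8519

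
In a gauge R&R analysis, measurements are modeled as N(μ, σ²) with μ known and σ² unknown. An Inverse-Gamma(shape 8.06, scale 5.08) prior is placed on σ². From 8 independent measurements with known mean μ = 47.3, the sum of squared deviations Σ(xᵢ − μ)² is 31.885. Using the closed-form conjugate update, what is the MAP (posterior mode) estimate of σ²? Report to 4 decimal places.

1.6097

With known mean μ and an Inverse-Gamma(α, β) prior on σ², the Normal likelihood is conjugate: posterior is Inv-Gamma(α + n/2, β + Σ(xᵢ−μ)²/2).
Posterior: Inv-Gamma(8.06 + 8/2, 5.08 + 31.885/2) = Inv-Gamma(12.06, 21.0225).
Mode = β/(α+1) = 21.0225/13.06 = 1.6097.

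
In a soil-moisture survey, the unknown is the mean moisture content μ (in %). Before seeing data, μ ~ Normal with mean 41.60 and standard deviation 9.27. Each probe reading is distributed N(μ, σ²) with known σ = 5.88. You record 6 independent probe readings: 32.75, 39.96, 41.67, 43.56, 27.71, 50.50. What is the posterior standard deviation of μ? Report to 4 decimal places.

For Normal data with known variance σ², a Normal(μ₀, σ₀²) prior on μ is conjugate. Posterior precision = 1/σ₀² + n/σ²; posterior mean is the precision-weighted average of μ₀ and x̄.
σ₀² = 9.27² = 85.9329, σ² = 5.88² = 34.5744; σ² + n·σ₀² = 34.5744 + 6·85.9329 = 550.1718.
Posterior precision = 1/σ₀² + n/σ² = 1/85.9329 + 6/34.5744 = (σ² + n·σ₀²)/(σ₀²σ²) = 550.1718/(85.9329·34.5744); posterior variance σₙ² = σ₀²σ²/(σ² + n·σ₀²) = 85.9329·34.5744/550.1718 = 5.400274.
Posterior SD = √σₙ² = √(85.9329·34.5744/550.1718) = 2.3238.

2.3238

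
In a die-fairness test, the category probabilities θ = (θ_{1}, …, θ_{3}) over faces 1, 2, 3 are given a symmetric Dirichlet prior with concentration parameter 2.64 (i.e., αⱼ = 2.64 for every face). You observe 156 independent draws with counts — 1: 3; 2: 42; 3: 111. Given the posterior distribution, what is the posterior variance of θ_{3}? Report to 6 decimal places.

0.001289

The Dirichlet prior is conjugate to the Multinomial likelihood: each posterior αⱼ = prior αⱼ + observed count nⱼ.
Posterior concentration: (5.64, 44.64, 113.64), total = 163.92.
Var[θ_j] = α_j(Σα−α_j)/((Σα)²(Σα+1)) = 113.64·50.28/(163.92²·164.92) = 0.001289.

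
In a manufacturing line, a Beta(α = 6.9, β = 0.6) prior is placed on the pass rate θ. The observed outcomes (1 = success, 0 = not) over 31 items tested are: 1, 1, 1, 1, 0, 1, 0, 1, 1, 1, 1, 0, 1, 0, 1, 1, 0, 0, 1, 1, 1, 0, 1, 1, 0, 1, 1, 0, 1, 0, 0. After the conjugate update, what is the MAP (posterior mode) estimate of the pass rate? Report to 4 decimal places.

The Beta prior is conjugate to a Binomial/Bernoulli likelihood; the update adds successes to α and failures to β.
Posterior: Beta(α+k, β+n−k) = Beta(6.9+20, 0.6+11) = Beta(26.9, 11.6).
Mode of Beta(a,b) for a,b>1 is (a−1)/(a+b−2) = 25.9/36.5 = 0.7096.

0.7096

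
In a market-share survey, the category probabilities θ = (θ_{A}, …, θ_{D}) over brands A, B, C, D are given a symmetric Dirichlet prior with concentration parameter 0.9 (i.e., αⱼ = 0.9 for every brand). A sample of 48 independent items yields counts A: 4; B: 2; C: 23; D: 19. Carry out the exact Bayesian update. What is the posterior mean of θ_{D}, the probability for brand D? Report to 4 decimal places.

The Dirichlet prior is conjugate to the Multinomial likelihood: each posterior αⱼ = prior αⱼ + observed count nⱼ.
Posterior concentration: (4.9, 2.9, 23.9, 19.9), total = 51.6.
E[θ_{D}|data] = α_{D}/Σα = 19.9/51.6 = 0.3857.

0.3857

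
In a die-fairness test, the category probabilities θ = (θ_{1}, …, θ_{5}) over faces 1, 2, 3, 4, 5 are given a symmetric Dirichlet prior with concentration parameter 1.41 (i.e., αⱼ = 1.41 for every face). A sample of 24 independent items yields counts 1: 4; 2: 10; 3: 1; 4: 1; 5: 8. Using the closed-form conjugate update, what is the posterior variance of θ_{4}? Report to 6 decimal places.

0.002234

The Dirichlet prior is conjugate to the Multinomial likelihood: each posterior αⱼ = prior αⱼ + observed count nⱼ.
Posterior concentration: (5.41, 11.41, 2.41, 2.41, 9.41), total = 31.05.
Var[θ_j] = α_j(Σα−α_j)/((Σα)²(Σα+1)) = 2.41·28.64/(31.05²·32.05) = 0.002234.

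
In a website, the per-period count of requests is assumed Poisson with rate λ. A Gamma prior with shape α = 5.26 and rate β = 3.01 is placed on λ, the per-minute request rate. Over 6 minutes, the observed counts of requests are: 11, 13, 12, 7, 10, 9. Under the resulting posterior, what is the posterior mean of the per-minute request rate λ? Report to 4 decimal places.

With a Gamma(shape α, rate β) prior, the Poisson likelihood is conjugate: the posterior is Gamma(α + ΣXᵢ, β + n).
Sum of counts S = 62 over n = 6 minutes.
Posterior: Gamma(α+S, β+n) = Gamma(5.26+62, 3.01+6) = Gamma(67.26, 9.01).
Posterior mean = α/β = 67.26/9.01 = 7.4650.

7.4650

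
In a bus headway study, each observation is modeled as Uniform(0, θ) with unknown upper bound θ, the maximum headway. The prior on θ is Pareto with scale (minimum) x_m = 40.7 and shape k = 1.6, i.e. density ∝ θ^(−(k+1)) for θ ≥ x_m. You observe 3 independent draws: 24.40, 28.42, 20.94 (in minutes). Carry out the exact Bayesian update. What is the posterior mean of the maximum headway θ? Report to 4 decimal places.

52.0056

A Pareto(scale x_m, shape k) prior on the upper bound θ of Uniform(0, θ) is conjugate: posterior is Pareto(max(x_m, max xᵢ), k + n).
Sample maximum = 28.42; prior scale x_m = 40.7 → posterior scale = max = 40.70.
Posterior shape = 1.6 + 3 = 4.6.
E[θ|data] = k·x_m/(k−1) = 4.6·40.70/3.6 = 52.0056.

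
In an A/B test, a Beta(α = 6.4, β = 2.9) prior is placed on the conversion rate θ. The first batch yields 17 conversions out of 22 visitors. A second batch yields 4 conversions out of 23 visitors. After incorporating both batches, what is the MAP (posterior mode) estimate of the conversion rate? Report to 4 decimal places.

0.5048

The Beta prior is conjugate to a Binomial/Bernoulli likelihood; the update adds successes to α and failures to β.
After batch 1: Beta(6.4+17, 2.9+5) = Beta(23.4, 7.9).
After batch 2: Beta(23.4+4, 7.9+19) = Beta(27.4, 26.9).
Mode of Beta(a,b) for a,b>1 is (a−1)/(a+b−2) = 26.4/52.3 = 0.5048.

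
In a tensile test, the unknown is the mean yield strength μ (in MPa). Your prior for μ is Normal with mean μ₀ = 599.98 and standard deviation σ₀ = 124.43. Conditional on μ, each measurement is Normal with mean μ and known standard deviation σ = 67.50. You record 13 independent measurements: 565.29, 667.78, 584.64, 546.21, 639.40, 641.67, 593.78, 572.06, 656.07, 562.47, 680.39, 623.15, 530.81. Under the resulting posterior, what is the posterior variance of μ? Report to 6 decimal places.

For Normal data with known variance σ², a Normal(μ₀, σ₀²) prior on μ is conjugate. Posterior precision = 1/σ₀² + n/σ²; posterior mean is the precision-weighted average of μ₀ and x̄.
σ₀² = 124.43² = 15482.8249, σ² = 67.50² = 4556.25; σ² + n·σ₀² = 4556.25 + 13·15482.8249 = 205832.9737.
Posterior precision = 1/σ₀² + n/σ² = 1/15482.8249 + 13/4556.25 = (σ² + n·σ₀²)/(σ₀²σ²) = 205832.9737/(15482.8249·4556.25); posterior variance σₙ² = σ₀²σ²/(σ² + n·σ₀²) = 15482.8249·4556.25/205832.9737 = 342.722644.

342.722644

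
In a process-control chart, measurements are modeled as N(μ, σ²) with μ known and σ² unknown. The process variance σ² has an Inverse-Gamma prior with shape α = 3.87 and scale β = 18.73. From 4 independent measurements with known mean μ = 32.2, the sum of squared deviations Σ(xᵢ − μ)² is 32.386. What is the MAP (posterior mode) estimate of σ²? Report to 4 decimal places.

5.0834

With known mean μ and an Inverse-Gamma(α, β) prior on σ², the Normal likelihood is conjugate: posterior is Inv-Gamma(α + n/2, β + Σ(xᵢ−μ)²/2).
Posterior: Inv-Gamma(3.87 + 4/2, 18.73 + 32.386/2) = Inv-Gamma(5.87, 34.9230).
Mode = β/(α+1) = 34.9230/6.87 = 5.0834.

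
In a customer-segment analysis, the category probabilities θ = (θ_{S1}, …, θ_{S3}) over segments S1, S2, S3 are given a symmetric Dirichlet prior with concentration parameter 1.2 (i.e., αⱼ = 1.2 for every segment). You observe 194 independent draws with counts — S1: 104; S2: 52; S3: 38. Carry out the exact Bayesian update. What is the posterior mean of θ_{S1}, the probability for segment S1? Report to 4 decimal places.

0.5324

The Dirichlet prior is conjugate to the Multinomial likelihood: each posterior αⱼ = prior αⱼ + observed count nⱼ.
Posterior concentration: (105.2, 53.2, 39.2), total = 197.6.
E[θ_{S1}|data] = α_{S1}/Σα = 105.2/197.6 = 0.5324.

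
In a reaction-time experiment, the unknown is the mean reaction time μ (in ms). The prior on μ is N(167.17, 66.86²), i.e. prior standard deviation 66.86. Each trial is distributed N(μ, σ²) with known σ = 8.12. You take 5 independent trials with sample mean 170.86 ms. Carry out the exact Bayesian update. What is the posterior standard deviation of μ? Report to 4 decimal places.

3.6260

For Normal data with known variance σ², a Normal(μ₀, σ₀²) prior on μ is conjugate. Posterior precision = 1/σ₀² + n/σ²; posterior mean is the precision-weighted average of μ₀ and x̄.
σ₀² = 66.86² = 4470.2596, σ² = 8.12² = 65.9344; σ² + n·σ₀² = 65.9344 + 5·4470.2596 = 22417.2324.
Posterior precision = 1/σ₀² + n/σ² = 1/4470.2596 + 5/65.9344 = (σ² + n·σ₀²)/(σ₀²σ²) = 22417.2324/(4470.2596·65.9344); posterior variance σₙ² = σ₀²σ²/(σ² + n·σ₀²) = 4470.2596·65.9344/22417.2324 = 13.148094.
Posterior SD = √σₙ² = √(4470.2596·65.9344/22417.2324) = 3.6260.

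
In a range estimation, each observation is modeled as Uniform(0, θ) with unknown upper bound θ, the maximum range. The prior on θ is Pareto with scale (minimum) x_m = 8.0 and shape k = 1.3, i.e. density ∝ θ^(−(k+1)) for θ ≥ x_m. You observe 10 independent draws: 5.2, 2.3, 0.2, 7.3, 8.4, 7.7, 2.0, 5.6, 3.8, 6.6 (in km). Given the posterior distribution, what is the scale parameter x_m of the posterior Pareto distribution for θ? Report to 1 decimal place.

A Pareto(scale x_m, shape k) prior on the upper bound θ of Uniform(0, θ) is conjugate: posterior is Pareto(max(x_m, max xᵢ), k + n).
Sample maximum = 8.4; prior scale x_m = 8.0 → posterior scale = max = 8.4.
Posterior shape = 1.3 + 10 = 11.3.
Posterior scale x_m = 8.4.

8.4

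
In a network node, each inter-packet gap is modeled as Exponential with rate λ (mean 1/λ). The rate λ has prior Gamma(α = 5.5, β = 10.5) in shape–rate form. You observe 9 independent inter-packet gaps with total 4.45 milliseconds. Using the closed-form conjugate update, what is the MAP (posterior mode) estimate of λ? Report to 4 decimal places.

0.9030

With a Gamma(shape α, rate β) prior on the exponential rate λ, the posterior after n observations with total T = Σxᵢ is Gamma(α+n, β+T).
Posterior: Gamma(5.5+9, 10.5+4.45) = Gamma(14.5, 14.95).
Mode = (α−1)/β = 0.9030.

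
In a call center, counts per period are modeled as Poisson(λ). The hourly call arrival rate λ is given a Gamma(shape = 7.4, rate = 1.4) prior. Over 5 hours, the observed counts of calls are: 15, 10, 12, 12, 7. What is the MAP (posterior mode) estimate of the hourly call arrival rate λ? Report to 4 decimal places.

9.7500

With a Gamma(shape α, rate β) prior, the Poisson likelihood is conjugate: the posterior is Gamma(α + ΣXᵢ, β + n).
Sum of counts S = 56 over n = 5 hours.
Posterior: Gamma(α+S, β+n) = Gamma(7.4+56, 1.4+5) = Gamma(63.4, 6.4).
Mode of Gamma(α,β) for α≥1 is (α−1)/β = 62.4/6.4 = 9.7500.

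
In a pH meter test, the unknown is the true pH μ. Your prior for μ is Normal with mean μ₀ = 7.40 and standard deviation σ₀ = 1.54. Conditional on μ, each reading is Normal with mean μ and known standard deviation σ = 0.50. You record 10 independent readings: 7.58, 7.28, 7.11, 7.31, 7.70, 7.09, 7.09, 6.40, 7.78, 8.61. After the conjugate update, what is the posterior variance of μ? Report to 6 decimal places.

0.024739

For Normal data with known variance σ², a Normal(μ₀, σ₀²) prior on μ is conjugate. Posterior precision = 1/σ₀² + n/σ²; posterior mean is the precision-weighted average of μ₀ and x̄.
σ₀² = 1.54² = 2.3716, σ² = 0.50² = 0.25; σ² + n·σ₀² = 0.25 + 10·2.3716 = 23.966.
Posterior precision = 1/σ₀² + n/σ² = 1/2.3716 + 10/0.25 = (σ² + n·σ₀²)/(σ₀²σ²) = 23.966/(2.3716·0.25); posterior variance σₙ² = σ₀²σ²/(σ² + n·σ₀²) = 2.3716·0.25/23.966 = 0.024739.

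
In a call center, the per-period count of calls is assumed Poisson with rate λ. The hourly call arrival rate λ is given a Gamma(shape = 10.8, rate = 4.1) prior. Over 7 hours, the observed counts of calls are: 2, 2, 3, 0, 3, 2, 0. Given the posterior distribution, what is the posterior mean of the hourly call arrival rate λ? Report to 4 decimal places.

2.0541

With a Gamma(shape α, rate β) prior, the Poisson likelihood is conjugate: the posterior is Gamma(α + ΣXᵢ, β + n).
Sum of counts S = 12 over n = 7 hours.
Posterior: Gamma(α+S, β+n) = Gamma(10.8+12, 4.1+7) = Gamma(22.8, 11.1).
Posterior mean = α/β = 22.8/11.1 = 2.0541.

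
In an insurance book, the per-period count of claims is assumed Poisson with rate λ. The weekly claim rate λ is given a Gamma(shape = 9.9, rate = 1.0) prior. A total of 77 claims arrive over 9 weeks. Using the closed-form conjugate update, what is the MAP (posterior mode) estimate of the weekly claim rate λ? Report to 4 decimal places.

With a Gamma(shape α, rate β) prior, the Poisson likelihood is conjugate: the posterior is Gamma(α + ΣXᵢ, β + n).
Posterior: Gamma(α+S, β+n) = Gamma(9.9+77, 1.0+9) = Gamma(86.9, 10.0).
Mode of Gamma(α,β) for α≥1 is (α−1)/β = 85.9/10.0 = 8.5900.

8.5900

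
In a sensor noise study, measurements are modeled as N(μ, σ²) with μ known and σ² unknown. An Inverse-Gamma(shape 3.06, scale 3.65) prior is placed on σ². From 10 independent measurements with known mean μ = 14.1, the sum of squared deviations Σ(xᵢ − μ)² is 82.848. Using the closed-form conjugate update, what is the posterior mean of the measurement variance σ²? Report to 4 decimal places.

With known mean μ and an Inverse-Gamma(α, β) prior on σ², the Normal likelihood is conjugate: posterior is Inv-Gamma(α + n/2, β + Σ(xᵢ−μ)²/2).
Posterior: Inv-Gamma(3.06 + 10/2, 3.65 + 82.848/2) = Inv-Gamma(8.06, 45.0740).
E[σ²|data] = β/(α−1) = 45.0740/7.06 = 6.3844.

6.3844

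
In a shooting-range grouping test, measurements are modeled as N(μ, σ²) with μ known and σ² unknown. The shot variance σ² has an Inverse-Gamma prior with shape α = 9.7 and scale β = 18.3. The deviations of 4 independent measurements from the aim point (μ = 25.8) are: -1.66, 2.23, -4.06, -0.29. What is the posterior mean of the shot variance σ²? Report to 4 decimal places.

With known mean μ and an Inverse-Gamma(α, β) prior on σ², the Normal likelihood is conjugate: posterior is Inv-Gamma(α + n/2, β + Σ(xᵢ−μ)²/2).
Σ(xᵢ−μ)² = (-1.66)² + (2.23)² + (-4.06)² + (-0.29)² = 24.2962.
Posterior: Inv-Gamma(9.7 + 4/2, 18.3 + 24.2962/2) = Inv-Gamma(11.70, 30.44810).
E[σ²|data] = β/(α−1) = 30.44810/10.70 = 2.8456.

2.8456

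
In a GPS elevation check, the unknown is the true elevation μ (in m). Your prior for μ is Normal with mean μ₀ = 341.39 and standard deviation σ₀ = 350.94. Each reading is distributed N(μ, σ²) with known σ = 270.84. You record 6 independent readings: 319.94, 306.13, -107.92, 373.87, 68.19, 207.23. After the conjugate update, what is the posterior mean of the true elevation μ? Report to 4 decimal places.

207.8314

For Normal data with known variance σ², a Normal(μ₀, σ₀²) prior on μ is conjugate. Posterior precision = 1/σ₀² + n/σ²; posterior mean is the precision-weighted average of μ₀ and x̄.
Σxᵢ = 319.94 + 306.13 + (-107.92) + 373.87 + 68.19 + 207.23 = 1167.44, so n·x̄ = 1167.44.
σ₀² = 350.94² = 123158.8836, σ² = 270.84² = 73354.3056; σ² + n·σ₀² = 73354.3056 + 6·123158.8836 = 812307.6072.
Posterior mean = (μ₀/σ₀² + n·x̄/σ²)/(1/σ₀² + n/σ²) = (σ²·μ₀ + σ₀²·n·x̄)/(σ² + n·σ₀²) = (73354.3056·341.39 + 123158.8836·1167.44)/812307.6072 = 168823033.458768/812307.6072 = 207.8314.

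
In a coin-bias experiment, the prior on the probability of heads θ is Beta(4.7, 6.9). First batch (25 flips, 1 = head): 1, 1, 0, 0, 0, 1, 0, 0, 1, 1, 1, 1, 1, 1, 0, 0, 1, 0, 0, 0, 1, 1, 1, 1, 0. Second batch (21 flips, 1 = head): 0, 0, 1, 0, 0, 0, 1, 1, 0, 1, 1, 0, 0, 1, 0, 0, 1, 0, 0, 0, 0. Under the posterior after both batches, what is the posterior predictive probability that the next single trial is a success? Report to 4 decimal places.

The Beta prior is conjugate to a Binomial/Bernoulli likelihood; the update adds successes to α and failures to β.
After batch 1: Beta(4.7+14, 6.9+11) = Beta(18.7, 17.9).
After batch 2: Beta(18.7+7, 17.9+14) = Beta(25.7, 31.9).
For a single future Bernoulli trial, P(success | data) = α/(α+β) = 0.4462.

0.4462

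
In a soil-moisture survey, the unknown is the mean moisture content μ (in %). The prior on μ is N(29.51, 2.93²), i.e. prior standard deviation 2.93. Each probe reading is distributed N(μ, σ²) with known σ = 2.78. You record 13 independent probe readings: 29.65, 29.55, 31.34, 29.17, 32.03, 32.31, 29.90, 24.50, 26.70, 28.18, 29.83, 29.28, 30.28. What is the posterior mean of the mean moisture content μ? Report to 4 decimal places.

29.4445

For Normal data with known variance σ², a Normal(μ₀, σ₀²) prior on μ is conjugate. Posterior precision = 1/σ₀² + n/σ²; posterior mean is the precision-weighted average of μ₀ and x̄.
Σxᵢ = 29.65 + 29.55 + 31.34 + 29.17 + 32.03 + 32.31 + 29.90 + 24.50 + 26.70 + 28.18 + 29.83 + 29.28 + 30.28 = 382.72, so n·x̄ = 382.72.
σ₀² = 2.93² = 8.5849, σ² = 2.78² = 7.7284; σ² + n·σ₀² = 7.7284 + 13·8.5849 = 119.3321.
Posterior mean = (μ₀/σ₀² + n·x̄/σ²)/(1/σ₀² + n/σ²) = (σ²·μ₀ + σ₀²·n·x̄)/(σ² + n·σ₀²) = (7.7284·29.51 + 8.5849·382.72)/119.3321 = 3513.678012/119.3321 = 29.4445.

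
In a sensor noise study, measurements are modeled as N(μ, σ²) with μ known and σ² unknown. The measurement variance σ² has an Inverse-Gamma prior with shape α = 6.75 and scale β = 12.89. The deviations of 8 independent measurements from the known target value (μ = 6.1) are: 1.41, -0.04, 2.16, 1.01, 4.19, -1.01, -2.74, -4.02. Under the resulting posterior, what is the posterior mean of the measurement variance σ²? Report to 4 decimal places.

With known mean μ and an Inverse-Gamma(α, β) prior on σ², the Normal likelihood is conjugate: posterior is Inv-Gamma(α + n/2, β + Σ(xᵢ−μ)²/2).
Σ(xᵢ−μ)² = (1.41)² + (-0.04)² + (2.16)² + (1.01)² + (4.19)² + (-1.01)² + (-2.74)² + (-4.02)² = 49.9196.
Posterior: Inv-Gamma(6.75 + 8/2, 12.89 + 49.9196/2) = Inv-Gamma(10.75, 37.84980).
E[σ²|data] = β/(α−1) = 37.84980/9.75 = 3.8820.

3.8820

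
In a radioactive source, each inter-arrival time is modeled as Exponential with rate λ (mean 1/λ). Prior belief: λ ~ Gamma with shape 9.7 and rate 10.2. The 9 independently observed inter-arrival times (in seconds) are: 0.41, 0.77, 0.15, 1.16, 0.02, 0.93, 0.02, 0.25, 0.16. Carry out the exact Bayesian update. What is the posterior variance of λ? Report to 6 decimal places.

With a Gamma(shape α, rate β) prior on the exponential rate λ, the posterior after n observations with total T = Σxᵢ is Gamma(α+n, β+T).
Sum of observations T = 3.87 seconds; n = 9.
Posterior: Gamma(9.7+9, 10.2+3.87) = Gamma(18.7, 14.07).
Var = α/β² = 0.094461.

0.094461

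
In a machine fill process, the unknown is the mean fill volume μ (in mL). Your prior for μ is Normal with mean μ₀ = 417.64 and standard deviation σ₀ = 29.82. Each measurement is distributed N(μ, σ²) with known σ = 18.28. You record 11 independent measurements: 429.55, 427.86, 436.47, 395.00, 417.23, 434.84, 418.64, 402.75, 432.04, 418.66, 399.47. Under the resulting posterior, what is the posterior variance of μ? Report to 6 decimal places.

For Normal data with known variance σ², a Normal(μ₀, σ₀²) prior on μ is conjugate. Posterior precision = 1/σ₀² + n/σ²; posterior mean is the precision-weighted average of μ₀ and x̄.
σ₀² = 29.82² = 889.2324, σ² = 18.28² = 334.1584; σ² + n·σ₀² = 334.1584 + 11·889.2324 = 10115.7148.
Posterior precision = 1/σ₀² + n/σ² = 1/889.2324 + 11/334.1584 = (σ² + n·σ₀²)/(σ₀²σ²) = 10115.7148/(889.2324·334.1584); posterior variance σₙ² = σ₀²σ²/(σ² + n·σ₀²) = 889.2324·334.1584/10115.7148 = 29.374541.

29.374541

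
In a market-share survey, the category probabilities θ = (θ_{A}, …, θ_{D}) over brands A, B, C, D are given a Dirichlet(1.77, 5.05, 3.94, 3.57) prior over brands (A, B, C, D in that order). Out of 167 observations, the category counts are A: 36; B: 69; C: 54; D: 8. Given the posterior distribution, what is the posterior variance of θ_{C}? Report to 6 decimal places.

0.001193

The Dirichlet prior is conjugate to the Multinomial likelihood: each posterior αⱼ = prior αⱼ + observed count nⱼ.
Posterior concentration: (37.77, 74.05, 57.94, 11.57), total = 181.33.
Var[θ_j] = α_j(Σα−α_j)/((Σα)²(Σα+1)) = 57.94·123.39/(181.33²·182.33) = 0.001193.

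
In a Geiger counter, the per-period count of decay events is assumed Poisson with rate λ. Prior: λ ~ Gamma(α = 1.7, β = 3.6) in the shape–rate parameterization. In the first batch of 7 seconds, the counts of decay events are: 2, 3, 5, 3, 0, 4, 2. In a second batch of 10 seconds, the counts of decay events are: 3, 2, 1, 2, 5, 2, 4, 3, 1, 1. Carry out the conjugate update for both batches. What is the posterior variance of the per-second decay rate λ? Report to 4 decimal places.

0.1053

With a Gamma(shape α, rate β) prior, the Poisson likelihood is conjugate: the posterior is Gamma(α + ΣXᵢ, β + n).
Batch 1: sum of counts S = 19 over n = 7 seconds.
After batch 1: Gamma(α+S, β+n) = Gamma(1.7+19, 3.6+7) = Gamma(20.7, 10.6).
Batch 2: sum of counts S = 24 over n = 10 seconds.
After batch 2: Gamma(α+S, β+n) = Gamma(20.7+24, 10.6+10) = Gamma(44.7, 20.6).
Var = α/β² = 44.7/20.6² = 0.1053.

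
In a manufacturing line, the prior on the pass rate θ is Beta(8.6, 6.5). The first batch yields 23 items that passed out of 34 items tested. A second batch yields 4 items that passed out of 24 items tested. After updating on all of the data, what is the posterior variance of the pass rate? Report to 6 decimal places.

The Beta prior is conjugate to a Binomial/Bernoulli likelihood; the update adds successes to α and failures to β.
After batch 1: Beta(8.6+23, 6.5+11) = Beta(31.6, 17.5).
After batch 2: Beta(31.6+4, 17.5+20) = Beta(35.6, 37.5).
Var = αβ/((α+β)²(α+β+1)) = 35.6·37.5/(73.1²·74.1) = 0.003372.

0.003372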